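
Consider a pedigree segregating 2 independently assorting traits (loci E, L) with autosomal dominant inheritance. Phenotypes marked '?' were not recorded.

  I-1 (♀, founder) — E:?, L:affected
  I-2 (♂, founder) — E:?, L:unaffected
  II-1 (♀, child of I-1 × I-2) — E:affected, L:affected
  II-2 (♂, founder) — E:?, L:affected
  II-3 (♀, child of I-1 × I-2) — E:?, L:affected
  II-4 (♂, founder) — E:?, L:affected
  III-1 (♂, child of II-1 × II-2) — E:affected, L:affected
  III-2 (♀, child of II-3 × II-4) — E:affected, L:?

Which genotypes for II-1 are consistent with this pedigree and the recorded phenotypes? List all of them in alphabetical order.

II-1 ∈ {EE Ll, Ee Ll}

E/I-1 ? ·: ee|Ee|EE
E/I-2 ? ·: ee|Ee|EE
E/II-1 aff I-1×I-2: Ee|EE
E/II-2 ? ·: ee|Ee|EE
E/II-3 ? I-1×I-2: ee|Ee|EE
E/II-4 ? ·: ee|Ee|EE
E/III-1 aff II-1×II-2: Ee|EE
E/III-2 aff II-3×II-4: Ee|EE
⇒ E over [I-1,I-2,II-1,II-2,II-3,II-4,III-1,III-2]: 397 consistent
L/I-1 aff ·: Ll|LL
L/I-2 un ·: ll
L/II-1 aff I-1×I-2: Ll
L/II-2 aff ·: Ll|LL
L/II-3 aff I-1×I-2: Ll
L/II-4 aff ·: Ll|LL
L/III-1 aff II-1×II-2: Ll|LL
L/III-2 ? II-3×II-4: ll|Ll|LL
⇒ L over [I-1,I-2,II-1,II-2,II-3,II-4,III-1,III-2]: 40 consistent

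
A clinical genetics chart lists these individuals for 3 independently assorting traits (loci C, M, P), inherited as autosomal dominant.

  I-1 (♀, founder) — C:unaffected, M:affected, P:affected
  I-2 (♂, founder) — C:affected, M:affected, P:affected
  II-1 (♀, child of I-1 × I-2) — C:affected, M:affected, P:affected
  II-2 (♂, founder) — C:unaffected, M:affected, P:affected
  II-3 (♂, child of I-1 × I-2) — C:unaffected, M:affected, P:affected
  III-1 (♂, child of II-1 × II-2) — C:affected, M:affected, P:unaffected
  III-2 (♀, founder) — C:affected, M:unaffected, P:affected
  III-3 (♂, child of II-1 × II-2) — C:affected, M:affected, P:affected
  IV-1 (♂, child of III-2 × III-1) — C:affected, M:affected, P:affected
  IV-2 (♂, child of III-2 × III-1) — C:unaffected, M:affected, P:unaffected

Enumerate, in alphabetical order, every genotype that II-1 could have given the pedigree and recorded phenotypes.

C/I-1 un ·: cc
C/I-2 aff ·: Cc
C/II-1 aff I-1×I-2: Cc
C/II-2 un ·: cc
C/II-3 un I-1×I-2: cc
C/III-1 aff II-1×II-2: Cc
C/III-2 aff ·: Cc
C/III-3 aff II-1×II-2: Cc
C/IV-1 aff III-2×III-1: Cc|CC
C/IV-2 un III-2×III-1: cc
⇒ C over [I-1,I-2,II-1,II-2,II-3,III-1,III-2,III-3,IV-1,IV-2]: 2 consistent
M/I-1 aff ·: Mm|MM
M/I-2 aff ·: Mm|MM
M/II-1 aff I-1×I-2: Mm|MM
M/II-2 aff ·: Mm|MM
M/II-3 aff I-1×I-2: Mm|MM
M/III-1 aff II-1×II-2: Mm|MM
M/III-2 un ·: mm
M/III-3 aff II-1×II-2: Mm|MM
M/IV-1 aff III-2×III-1: Mm
M/IV-2 aff III-2×III-1: Mm
⇒ M over [I-1,I-2,II-1,II-2,II-3,III-1,III-2,III-3,IV-1,IV-2]: 83 consistent
P/I-1 aff ·: Pp|PP
P/I-2 aff ·: Pp|PP
P/II-1 aff I-1×I-2: Pp
P/II-2 aff ·: Pp
P/II-3 aff I-1×I-2: Pp|PP
P/III-1 un II-1×II-2: pp
P/III-2 aff ·: Pp
P/III-3 aff II-1×II-2: Pp|PP
P/IV-1 aff III-2×III-1: Pp
P/IV-2 un III-2×III-1: pp
⇒ P over [I-1,I-2,II-1,II-2,II-3,III-1,III-2,III-3,IV-1,IV-2]: 12 consistent

II-1 ∈ {Cc MM Pp, Cc Mm Pp}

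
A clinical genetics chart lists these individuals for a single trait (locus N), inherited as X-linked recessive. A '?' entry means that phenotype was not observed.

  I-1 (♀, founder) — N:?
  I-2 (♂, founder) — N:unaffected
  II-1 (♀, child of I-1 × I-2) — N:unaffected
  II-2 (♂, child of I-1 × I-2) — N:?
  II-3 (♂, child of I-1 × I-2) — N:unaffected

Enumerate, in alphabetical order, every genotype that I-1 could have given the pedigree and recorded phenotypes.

I-1 ∈ {X^NX^N, X^NX^n}

N/I-1 ? ·: X^NX^N|X^NX^n
N/I-2 un ·: X^NY
N/II-1 un I-1×I-2: X^NX^N|X^NX^n
N/II-2 ? I-1×I-2: X^NY|X^nY
N/II-3 un I-1×I-2: X^NY
⇒ N over [I-1,I-2,II-1,II-2,II-3]: 5 consistent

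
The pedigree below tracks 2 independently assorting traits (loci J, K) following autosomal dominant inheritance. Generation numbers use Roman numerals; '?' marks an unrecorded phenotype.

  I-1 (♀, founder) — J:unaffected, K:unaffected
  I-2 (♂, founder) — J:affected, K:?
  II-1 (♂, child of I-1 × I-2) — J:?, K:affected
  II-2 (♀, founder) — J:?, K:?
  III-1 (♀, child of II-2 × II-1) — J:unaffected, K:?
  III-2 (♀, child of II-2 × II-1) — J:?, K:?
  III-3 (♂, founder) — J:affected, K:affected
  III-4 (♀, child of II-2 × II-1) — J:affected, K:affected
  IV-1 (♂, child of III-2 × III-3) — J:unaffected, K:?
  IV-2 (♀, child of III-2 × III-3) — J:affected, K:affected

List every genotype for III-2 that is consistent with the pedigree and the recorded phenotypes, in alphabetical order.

III-2 ∈ {Jj KK, Jj Kk, Jj kk, jj KK, jj Kk, jj kk}

J/I-1 un ·: jj
J/I-2 aff ·: Jj|JJ
J/II-1 ? I-1×I-2: jj|Jj
J/II-2 ? ·: jj|Jj
J/III-1 un II-2×II-1: jj
J/III-2 ? II-2×II-1: jj|Jj
J/III-3 aff ·: Jj
J/III-4 aff II-2×II-1: Jj|JJ
J/IV-1 un III-2×III-3: jj
J/IV-2 aff III-2×III-3: Jj|JJ
⇒ J over [I-1,I-2,II-1,II-2,III-1,III-2,III-3,III-4,IV-1,IV-2]: 21 consistent
K/I-1 un ·: kk
K/I-2 ? ·: Kk|KK
K/II-1 aff I-1×I-2: Kk
K/II-2 ? ·: kk|Kk|KK
K/III-1 ? II-2×II-1: kk|Kk|KK
K/III-2 ? II-2×II-1: kk|Kk|KK
K/III-3 aff ·: Kk|KK
K/III-4 aff II-2×II-1: Kk|KK
K/IV-1 ? III-2×III-3: kk|Kk|KK
K/IV-2 aff III-2×III-3: Kk|KK
⇒ K over [I-1,I-2,II-1,II-2,III-1,III-2,III-3,III-4,IV-1,IV-2]: 388 consistent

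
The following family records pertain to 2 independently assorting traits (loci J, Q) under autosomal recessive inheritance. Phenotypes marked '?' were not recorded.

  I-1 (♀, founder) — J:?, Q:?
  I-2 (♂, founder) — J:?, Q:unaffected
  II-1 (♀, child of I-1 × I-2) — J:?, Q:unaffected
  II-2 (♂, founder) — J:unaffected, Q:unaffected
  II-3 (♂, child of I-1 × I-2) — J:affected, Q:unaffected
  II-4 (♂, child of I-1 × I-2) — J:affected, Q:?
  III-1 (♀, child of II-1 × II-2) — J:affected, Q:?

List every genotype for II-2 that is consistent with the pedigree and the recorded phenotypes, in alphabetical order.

J/I-1 ? ·: Jj|jj
J/I-2 ? ·: Jj|jj
J/II-1 ? I-1×I-2: Jj|jj
J/II-2 un ·: Jj
J/II-3 aff I-1×I-2: jj
J/II-4 aff I-1×I-2: jj
J/III-1 aff II-1×II-2: jj
⇒ J over [I-1,I-2,II-1,II-2,II-3,II-4,III-1]: 7 consistent
Q/I-1 ? ·: QQ|Qq|qq
Q/I-2 un ·: QQ|Qq
Q/II-1 un I-1×I-2: QQ|Qq
Q/II-2 un ·: QQ|Qq
Q/II-3 un I-1×I-2: QQ|Qq
Q/II-4 ? I-1×I-2: QQ|Qq|qq
Q/III-1 ? II-1×II-2: QQ|Qq|qq
⇒ Q over [I-1,I-2,II-1,II-2,II-3,II-4,III-1]: 130 consistent

II-2 ∈ {Jj QQ, Jj Qq}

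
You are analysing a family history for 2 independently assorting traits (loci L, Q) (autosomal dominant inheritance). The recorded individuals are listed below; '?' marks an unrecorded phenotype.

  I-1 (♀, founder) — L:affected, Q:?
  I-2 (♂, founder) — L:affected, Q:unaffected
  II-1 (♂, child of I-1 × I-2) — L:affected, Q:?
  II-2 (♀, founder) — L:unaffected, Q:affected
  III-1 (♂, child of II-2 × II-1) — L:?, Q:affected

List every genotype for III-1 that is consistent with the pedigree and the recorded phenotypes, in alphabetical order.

L/I-1 aff ·: Ll|LL
L/I-2 aff ·: Ll|LL
L/II-1 aff I-1×I-2: Ll|LL
L/II-2 un ·: ll
L/III-1 ? II-2×II-1: ll|Ll
⇒ L over [I-1,I-2,II-1,II-2,III-1]: 10 consistent
Q/I-1 ? ·: qq|Qq|QQ
Q/I-2 un ·: qq
Q/II-1 ? I-1×I-2: qq|Qq
Q/II-2 aff ·: Qq|QQ
Q/III-1 aff II-2×II-1: Qq|QQ
⇒ Q over [I-1,I-2,II-1,II-2,III-1]: 12 consistent

III-1 ∈ {Ll QQ, Ll Qq, ll QQ, ll Qq}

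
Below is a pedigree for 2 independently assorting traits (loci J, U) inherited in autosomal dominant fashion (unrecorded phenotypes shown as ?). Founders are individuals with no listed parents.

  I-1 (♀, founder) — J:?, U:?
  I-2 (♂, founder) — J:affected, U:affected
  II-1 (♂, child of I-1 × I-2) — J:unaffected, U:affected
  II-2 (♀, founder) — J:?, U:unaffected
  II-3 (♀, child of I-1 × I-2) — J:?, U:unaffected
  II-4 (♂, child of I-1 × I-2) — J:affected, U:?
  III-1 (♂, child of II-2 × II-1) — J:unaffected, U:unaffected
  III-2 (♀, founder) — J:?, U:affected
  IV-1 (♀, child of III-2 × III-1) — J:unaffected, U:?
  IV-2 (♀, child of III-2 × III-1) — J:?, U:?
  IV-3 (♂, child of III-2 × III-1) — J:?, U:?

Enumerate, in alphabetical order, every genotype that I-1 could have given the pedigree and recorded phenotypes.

I-1 ∈ {Jj Uu, Jj uu, jj Uu, jj uu}

J/I-1 ? ·: jj|Jj
J/I-2 aff ·: Jj
J/II-1 un I-1×I-2: jj
J/II-2 ? ·: jj|Jj
J/II-3 ? I-1×I-2: jj|Jj|JJ
J/II-4 aff I-1×I-2: Jj|JJ
J/III-1 un II-2×II-1: jj
J/III-2 ? ·: jj|Jj
J/IV-1 un III-2×III-1: jj
J/IV-2 ? III-2×III-1: jj|Jj
J/IV-3 ? III-2×III-1: jj|Jj
⇒ J over [I-1,I-2,II-1,II-2,II-3,II-4,III-1,III-2,IV-1,IV-2,IV-3]: 80 consistent
U/I-1 ? ·: uu|Uu
U/I-2 aff ·: Uu
U/II-1 aff I-1×I-2: Uu
U/II-2 un ·: uu
U/II-3 un I-1×I-2: uu
U/II-4 ? I-1×I-2: uu|Uu|UU
U/III-1 un II-2×II-1: uu
U/III-2 aff ·: Uu|UU
U/IV-1 ? III-2×III-1: uu|Uu
U/IV-2 ? III-2×III-1: uu|Uu
U/IV-3 ? III-2×III-1: uu|Uu
⇒ U over [I-1,I-2,II-1,II-2,II-3,II-4,III-1,III-2,IV-1,IV-2,IV-3]: 45 consistent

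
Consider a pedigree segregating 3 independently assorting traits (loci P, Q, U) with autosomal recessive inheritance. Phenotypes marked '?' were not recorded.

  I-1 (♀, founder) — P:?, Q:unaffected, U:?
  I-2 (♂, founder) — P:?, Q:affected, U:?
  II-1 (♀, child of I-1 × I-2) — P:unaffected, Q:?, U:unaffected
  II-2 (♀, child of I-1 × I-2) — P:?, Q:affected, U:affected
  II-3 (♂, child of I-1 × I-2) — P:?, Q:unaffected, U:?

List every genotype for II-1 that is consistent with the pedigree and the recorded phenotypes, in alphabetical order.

II-1 ∈ {PP Qq UU, PP Qq Uu, PP qq UU, PP qq Uu, Pp Qq UU, Pp Qq Uu, Pp qq UU, Pp qq Uu}

P/I-1 ? ·: PP|Pp|pp
P/I-2 ? ·: PP|Pp|pp
P/II-1 un I-1×I-2: PP|Pp
P/II-2 ? I-1×I-2: PP|Pp|pp
P/II-3 ? I-1×I-2: PP|Pp|pp
⇒ P over [I-1,I-2,II-1,II-2,II-3]: 45 consistent
Q/I-1 un ·: Qq
Q/I-2 aff ·: qq
Q/II-1 ? I-1×I-2: Qq|qq
Q/II-2 aff I-1×I-2: qq
Q/II-3 un I-1×I-2: Qq
⇒ Q over [I-1,I-2,II-1,II-2,II-3]: 2 consistent
U/I-1 ? ·: Uu|uu
U/I-2 ? ·: Uu|uu
U/II-1 un I-1×I-2: UU|Uu
U/II-2 aff I-1×I-2: uu
U/II-3 ? I-1×I-2: UU|Uu|uu
⇒ U over [I-1,I-2,II-1,II-2,II-3]: 10 consistent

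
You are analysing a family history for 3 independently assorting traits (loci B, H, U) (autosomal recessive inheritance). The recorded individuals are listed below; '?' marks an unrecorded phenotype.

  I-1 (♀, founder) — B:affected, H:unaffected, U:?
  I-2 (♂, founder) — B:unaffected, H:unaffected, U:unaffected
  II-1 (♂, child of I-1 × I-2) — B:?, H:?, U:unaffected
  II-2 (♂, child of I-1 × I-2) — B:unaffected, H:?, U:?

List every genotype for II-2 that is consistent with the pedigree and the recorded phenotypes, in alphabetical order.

B/I-1 aff ·: bb
B/I-2 un ·: BB|Bb
B/II-1 ? I-1×I-2: Bb|bb
B/II-2 un I-1×I-2: Bb
⇒ B over [I-1,I-2,II-1,II-2]: 3 consistent
H/I-1 un ·: HH|Hh
H/I-2 un ·: HH|Hh
H/II-1 ? I-1×I-2: HH|Hh|hh
H/II-2 ? I-1×I-2: HH|Hh|hh
⇒ H over [I-1,I-2,II-1,II-2]: 18 consistent
U/I-1 ? ·: UU|Uu|uu
U/I-2 un ·: UU|Uu
U/II-1 un I-1×I-2: UU|Uu
U/II-2 ? I-1×I-2: UU|Uu|uu
⇒ U over [I-1,I-2,II-1,II-2]: 18 consistent

II-2 ∈ {Bb HH UU, Bb HH Uu, Bb HH uu, Bb Hh UU, Bb Hh Uu, Bb Hh uu, Bb hh UU, Bb hh Uu, Bb hh uu}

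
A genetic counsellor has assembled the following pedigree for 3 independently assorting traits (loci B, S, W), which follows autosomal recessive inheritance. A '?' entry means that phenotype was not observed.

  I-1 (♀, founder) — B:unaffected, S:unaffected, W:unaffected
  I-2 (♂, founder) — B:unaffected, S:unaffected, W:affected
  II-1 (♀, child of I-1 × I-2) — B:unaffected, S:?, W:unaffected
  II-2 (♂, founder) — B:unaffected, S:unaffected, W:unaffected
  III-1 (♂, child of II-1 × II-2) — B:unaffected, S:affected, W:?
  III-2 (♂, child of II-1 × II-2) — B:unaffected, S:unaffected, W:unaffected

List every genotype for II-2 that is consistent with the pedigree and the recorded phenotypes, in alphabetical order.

II-2 ∈ {BB Ss WW, BB Ss Ww, Bb Ss WW, Bb Ss Ww}

B/I-1 un ·: BB|Bb
B/I-2 un ·: BB|Bb
B/II-1 un I-1×I-2: BB|Bb
B/II-2 un ·: BB|Bb
B/III-1 un II-1×II-2: BB|Bb
B/III-2 un II-1×II-2: BB|Bb
⇒ B over [I-1,I-2,II-1,II-2,III-1,III-2]: 44 consistent
S/I-1 un ·: SS|Ss
S/I-2 un ·: SS|Ss
S/II-1 ? I-1×I-2: Ss|ss
S/II-2 un ·: Ss
S/III-1 aff II-1×II-2: ss
S/III-2 un II-1×II-2: SS|Ss
⇒ S over [I-1,I-2,II-1,II-2,III-1,III-2]: 7 consistent
W/I-1 un ·: WW|Ww
W/I-2 aff ·: ww
W/II-1 un I-1×I-2: Ww
W/II-2 un ·: WW|Ww
W/III-1 ? II-1×II-2: WW|Ww|ww
W/III-2 un II-1×II-2: WW|Ww
⇒ W over [I-1,I-2,II-1,II-2,III-1,III-2]: 20 consistent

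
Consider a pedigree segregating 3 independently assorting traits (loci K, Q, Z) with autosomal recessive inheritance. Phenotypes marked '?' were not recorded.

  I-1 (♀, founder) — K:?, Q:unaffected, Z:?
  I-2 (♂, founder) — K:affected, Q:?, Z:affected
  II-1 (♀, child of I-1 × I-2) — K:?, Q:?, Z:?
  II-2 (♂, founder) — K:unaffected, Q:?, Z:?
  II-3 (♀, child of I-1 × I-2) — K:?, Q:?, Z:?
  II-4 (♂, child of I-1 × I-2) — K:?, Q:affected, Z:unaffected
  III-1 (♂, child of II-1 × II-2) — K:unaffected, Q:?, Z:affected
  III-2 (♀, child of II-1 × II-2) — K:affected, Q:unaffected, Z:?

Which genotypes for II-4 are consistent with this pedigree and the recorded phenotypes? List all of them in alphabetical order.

K/I-1 ? ·: KK|Kk|kk
K/I-2 aff ·: kk
K/II-1 ? I-1×I-2: Kk|kk
K/II-2 un ·: Kk
K/II-3 ? I-1×I-2: Kk|kk
K/II-4 ? I-1×I-2: Kk|kk
K/III-1 un II-1×II-2: KK|Kk
K/III-2 aff II-1×II-2: kk
⇒ K over [I-1,I-2,II-1,II-2,II-3,II-4,III-1,III-2]: 15 consistent
Q/I-1 un ·: Qq
Q/I-2 ? ·: Qq|qq
Q/II-1 ? I-1×I-2: QQ|Qq|qq
Q/II-2 ? ·: QQ|Qq|qq
Q/II-3 ? I-1×I-2: QQ|Qq|qq
Q/II-4 aff I-1×I-2: qq
Q/III-1 ? II-1×II-2: QQ|Qq|qq
Q/III-2 un II-1×II-2: QQ|Qq
⇒ Q over [I-1,I-2,II-1,II-2,II-3,II-4,III-1,III-2]: 93 consistent
Z/I-1 ? ·: ZZ|Zz
Z/I-2 aff ·: zz
Z/II-1 ? I-1×I-2: Zz|zz
Z/II-2 ? ·: Zz|zz
Z/II-3 ? I-1×I-2: Zz|zz
Z/II-4 un I-1×I-2: Zz
Z/III-1 aff II-1×II-2: zz
Z/III-2 ? II-1×II-2: ZZ|Zz|zz
⇒ Z over [I-1,I-2,II-1,II-2,II-3,II-4,III-1,III-2]: 21 consistent

II-4 ∈ {Kk qq Zz, kk qq Zz}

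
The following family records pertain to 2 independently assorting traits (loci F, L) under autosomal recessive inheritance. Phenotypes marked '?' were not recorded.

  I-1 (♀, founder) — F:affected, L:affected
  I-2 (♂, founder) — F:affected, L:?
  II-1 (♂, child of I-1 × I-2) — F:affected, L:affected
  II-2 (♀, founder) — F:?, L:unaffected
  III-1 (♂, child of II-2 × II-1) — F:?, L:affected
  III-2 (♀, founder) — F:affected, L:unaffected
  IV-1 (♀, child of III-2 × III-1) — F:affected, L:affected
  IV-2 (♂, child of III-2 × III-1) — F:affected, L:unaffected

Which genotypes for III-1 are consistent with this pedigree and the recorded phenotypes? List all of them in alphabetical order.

F/I-1 aff ·: ff
F/I-2 aff ·: ff
F/II-1 aff I-1×I-2: ff
F/II-2 ? ·: FF|Ff|ff
F/III-1 ? II-2×II-1: Ff|ff
F/III-2 aff ·: ff
F/IV-1 aff III-2×III-1: ff
F/IV-2 aff III-2×III-1: ff
⇒ F over [I-1,I-2,II-1,II-2,III-1,III-2,IV-1,IV-2]: 4 consistent
L/I-1 aff ·: ll
L/I-2 ? ·: Ll|ll
L/II-1 aff I-1×I-2: ll
L/II-2 un ·: Ll
L/III-1 aff II-2×II-1: ll
L/III-2 un ·: Ll
L/IV-1 aff III-2×III-1: ll
L/IV-2 un III-2×III-1: Ll
⇒ L over [I-1,I-2,II-1,II-2,III-1,III-2,IV-1,IV-2]: 2 consistent

III-1 ∈ {Ff ll, ff ll}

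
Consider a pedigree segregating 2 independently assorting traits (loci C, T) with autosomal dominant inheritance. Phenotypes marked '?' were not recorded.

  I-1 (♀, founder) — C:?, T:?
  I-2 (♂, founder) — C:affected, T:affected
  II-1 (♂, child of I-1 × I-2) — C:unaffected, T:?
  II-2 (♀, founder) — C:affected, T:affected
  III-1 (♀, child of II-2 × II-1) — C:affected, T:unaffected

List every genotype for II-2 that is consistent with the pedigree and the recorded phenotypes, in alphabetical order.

II-2 ∈ {CC Tt, Cc Tt}

C/I-1 ? ·: cc|Cc
C/I-2 aff ·: Cc
C/II-1 un I-1×I-2: cc
C/II-2 aff ·: Cc|CC
C/III-1 aff II-2×II-1: Cc
⇒ C over [I-1,I-2,II-1,II-2,III-1]: 4 consistent
T/I-1 ? ·: tt|Tt|TT
T/I-2 aff ·: Tt|TT
T/II-1 ? I-1×I-2: tt|Tt
T/II-2 aff ·: Tt
T/III-1 un II-2×II-1: tt
⇒ T over [I-1,I-2,II-1,II-2,III-1]: 7 consistent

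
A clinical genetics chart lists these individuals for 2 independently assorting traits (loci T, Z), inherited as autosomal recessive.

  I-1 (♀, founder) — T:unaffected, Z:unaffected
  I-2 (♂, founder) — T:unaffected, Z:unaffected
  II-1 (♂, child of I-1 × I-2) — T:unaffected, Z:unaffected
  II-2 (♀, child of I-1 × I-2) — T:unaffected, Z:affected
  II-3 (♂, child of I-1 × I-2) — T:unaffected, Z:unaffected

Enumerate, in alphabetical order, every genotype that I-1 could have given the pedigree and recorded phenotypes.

I-1 ∈ {TT Zz, Tt Zz}

T/I-1 un ·: TT|Tt
T/I-2 un ·: TT|Tt
T/II-1 un I-1×I-2: TT|Tt
T/II-2 un I-1×I-2: TT|Tt
T/II-3 un I-1×I-2: TT|Tt
⇒ T over [I-1,I-2,II-1,II-2,II-3]: 25 consistent
Z/I-1 un ·: Zz
Z/I-2 un ·: Zz
Z/II-1 un I-1×I-2: ZZ|Zz
Z/II-2 aff I-1×I-2: zz
Z/II-3 un I-1×I-2: ZZ|Zz
⇒ Z over [I-1,I-2,II-1,II-2,II-3]: 4 consistent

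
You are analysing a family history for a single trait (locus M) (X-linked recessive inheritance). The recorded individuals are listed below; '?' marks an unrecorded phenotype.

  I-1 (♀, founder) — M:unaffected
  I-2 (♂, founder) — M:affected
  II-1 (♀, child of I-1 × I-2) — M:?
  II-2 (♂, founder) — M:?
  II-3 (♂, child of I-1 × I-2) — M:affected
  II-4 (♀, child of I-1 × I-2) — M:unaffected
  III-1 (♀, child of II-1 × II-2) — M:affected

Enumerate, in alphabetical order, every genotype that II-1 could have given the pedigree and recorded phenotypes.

M/I-1 un ·: X^MX^m
M/I-2 aff ·: X^mY
M/II-1 ? I-1×I-2: X^MX^m|X^mX^m
M/II-2 ? ·: X^mY
M/II-3 aff I-1×I-2: X^mY
M/II-4 un I-1×I-2: X^MX^m
M/III-1 aff II-1×II-2: X^mX^m
⇒ M over [I-1,I-2,II-1,II-2,II-3,II-4,III-1]: 2 consistent

II-1 ∈ {X^MX^m, X^mX^m}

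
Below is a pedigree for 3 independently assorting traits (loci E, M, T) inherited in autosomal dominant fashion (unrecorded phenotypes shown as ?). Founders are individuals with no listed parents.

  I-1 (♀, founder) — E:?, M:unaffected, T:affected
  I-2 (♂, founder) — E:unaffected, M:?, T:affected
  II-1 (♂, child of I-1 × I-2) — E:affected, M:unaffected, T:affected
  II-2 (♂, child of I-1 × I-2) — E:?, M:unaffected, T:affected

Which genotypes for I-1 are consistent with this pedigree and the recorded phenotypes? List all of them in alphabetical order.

E/I-1 ? ·: Ee|EE
E/I-2 un ·: ee
E/II-1 aff I-1×I-2: Ee
E/II-2 ? I-1×I-2: ee|Ee
⇒ E over [I-1,I-2,II-1,II-2]: 3 consistent
M/I-1 un ·: mm
M/I-2 ? ·: mm|Mm
M/II-1 un I-1×I-2: mm
M/II-2 un I-1×I-2: mm
⇒ M over [I-1,I-2,II-1,II-2]: 2 consistent
T/I-1 aff ·: Tt|TT
T/I-2 aff ·: Tt|TT
T/II-1 aff I-1×I-2: Tt|TT
T/II-2 aff I-1×I-2: Tt|TT
⇒ T over [I-1,I-2,II-1,II-2]: 13 consistent

I-1 ∈ {EE mm TT, EE mm Tt, Ee mm TT, Ee mm Tt}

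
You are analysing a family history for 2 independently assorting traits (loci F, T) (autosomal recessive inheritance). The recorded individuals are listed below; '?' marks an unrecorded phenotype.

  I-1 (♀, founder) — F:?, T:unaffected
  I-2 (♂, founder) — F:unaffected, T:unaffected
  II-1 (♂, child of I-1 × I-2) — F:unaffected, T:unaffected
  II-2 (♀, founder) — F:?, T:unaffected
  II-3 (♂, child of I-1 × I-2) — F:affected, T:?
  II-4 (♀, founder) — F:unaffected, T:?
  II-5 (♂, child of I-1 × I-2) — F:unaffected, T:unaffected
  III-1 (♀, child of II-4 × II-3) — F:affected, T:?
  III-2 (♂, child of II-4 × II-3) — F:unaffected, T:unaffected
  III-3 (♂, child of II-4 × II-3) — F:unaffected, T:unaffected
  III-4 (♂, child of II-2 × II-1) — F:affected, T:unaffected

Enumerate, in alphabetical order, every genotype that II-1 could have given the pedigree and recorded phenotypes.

F/I-1 ? ·: Ff|ff
F/I-2 un ·: Ff
F/II-1 un I-1×I-2: Ff
F/II-2 ? ·: Ff|ff
F/II-3 aff I-1×I-2: ff
F/II-4 un ·: Ff
F/II-5 un I-1×I-2: FF|Ff
F/III-1 aff II-4×II-3: ff
F/III-2 un II-4×II-3: Ff
F/III-3 un II-4×II-3: Ff
F/III-4 aff II-2×II-1: ff
⇒ F over [I-1,I-2,II-1,II-2,II-3,II-4,II-5,III-1,III-2,III-3,III-4]: 6 consistent
T/I-1 un ·: TT|Tt
T/I-2 un ·: TT|Tt
T/II-1 un I-1×I-2: TT|Tt
T/II-2 un ·: TT|Tt
T/II-3 ? I-1×I-2: TT|Tt|tt
T/II-4 ? ·: TT|Tt|tt
T/II-5 un I-1×I-2: TT|Tt
T/III-1 ? II-4×II-3: TT|Tt|tt
T/III-2 un II-4×II-3: TT|Tt
T/III-3 un II-4×II-3: TT|Tt
T/III-4 un II-2×II-1: TT|Tt
⇒ T over [I-1,I-2,II-1,II-2,II-3,II-4,II-5,III-1,III-2,III-3,III-4]: 1416 consistent

II-1 ∈ {Ff TT, Ff Tt}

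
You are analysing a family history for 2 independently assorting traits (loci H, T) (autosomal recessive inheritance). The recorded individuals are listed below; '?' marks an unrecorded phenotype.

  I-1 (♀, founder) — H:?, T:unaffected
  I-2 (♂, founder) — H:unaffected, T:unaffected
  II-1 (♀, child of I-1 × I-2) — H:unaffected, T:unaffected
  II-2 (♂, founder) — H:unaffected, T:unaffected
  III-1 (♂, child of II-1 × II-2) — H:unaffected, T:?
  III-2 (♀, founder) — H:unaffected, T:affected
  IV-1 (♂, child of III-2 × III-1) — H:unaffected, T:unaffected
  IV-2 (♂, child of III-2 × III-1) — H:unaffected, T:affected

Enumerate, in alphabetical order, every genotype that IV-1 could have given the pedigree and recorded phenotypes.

IV-1 ∈ {HH Tt, Hh Tt}

H/I-1 ? ·: HH|Hh|hh
H/I-2 un ·: HH|Hh
H/II-1 un I-1×I-2: HH|Hh
H/II-2 un ·: HH|Hh
H/III-1 un II-1×II-2: HH|Hh
H/III-2 un ·: HH|Hh
H/IV-1 un III-2×III-1: HH|Hh
H/IV-2 un III-2×III-1: HH|Hh
⇒ H over [I-1,I-2,II-1,II-2,III-1,III-2,IV-1,IV-2]: 202 consistent
T/I-1 un ·: TT|Tt
T/I-2 un ·: TT|Tt
T/II-1 un I-1×I-2: TT|Tt
T/II-2 un ·: TT|Tt
T/III-1 ? II-1×II-2: Tt
T/III-2 aff ·: tt
T/IV-1 un III-2×III-1: Tt
T/IV-2 aff III-2×III-1: tt
⇒ T over [I-1,I-2,II-1,II-2,III-1,III-2,IV-1,IV-2]: 10 consistent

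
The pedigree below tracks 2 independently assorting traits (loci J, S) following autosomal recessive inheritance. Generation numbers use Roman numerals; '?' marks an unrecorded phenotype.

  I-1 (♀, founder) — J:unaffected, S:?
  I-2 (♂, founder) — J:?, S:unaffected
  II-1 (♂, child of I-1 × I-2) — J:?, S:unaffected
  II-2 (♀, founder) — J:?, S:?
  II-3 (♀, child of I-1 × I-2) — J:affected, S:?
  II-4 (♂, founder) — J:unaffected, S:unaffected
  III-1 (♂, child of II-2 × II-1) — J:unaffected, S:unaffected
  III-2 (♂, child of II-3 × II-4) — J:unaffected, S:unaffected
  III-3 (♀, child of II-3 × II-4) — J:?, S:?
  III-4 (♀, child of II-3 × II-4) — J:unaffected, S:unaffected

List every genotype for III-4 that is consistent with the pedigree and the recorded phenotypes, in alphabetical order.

J/I-1 un ·: Jj
J/I-2 ? ·: Jj|jj
J/II-1 ? I-1×I-2: JJ|Jj|jj
J/II-2 ? ·: JJ|Jj|jj
J/II-3 aff I-1×I-2: jj
J/II-4 un ·: JJ|Jj
J/III-1 un II-2×II-1: JJ|Jj
J/III-2 un II-3×II-4: Jj
J/III-3 ? II-3×II-4: Jj|jj
J/III-4 un II-3×II-4: Jj
⇒ J over [I-1,I-2,II-1,II-2,II-3,II-4,III-1,III-2,III-3,III-4]: 54 consistent
S/I-1 ? ·: SS|Ss|ss
S/I-2 un ·: SS|Ss
S/II-1 un I-1×I-2: SS|Ss
S/II-2 ? ·: SS|Ss|ss
S/II-3 ? I-1×I-2: SS|Ss|ss
S/II-4 un ·: SS|Ss
S/III-1 un II-2×II-1: SS|Ss
S/III-2 un II-3×II-4: SS|Ss
S/III-3 ? II-3×II-4: SS|Ss|ss
S/III-4 un II-3×II-4: SS|Ss
⇒ S over [I-1,I-2,II-1,II-2,II-3,II-4,III-1,III-2,III-3,III-4]: 1061 consistent

III-4 ∈ {Jj SS, Jj Ss}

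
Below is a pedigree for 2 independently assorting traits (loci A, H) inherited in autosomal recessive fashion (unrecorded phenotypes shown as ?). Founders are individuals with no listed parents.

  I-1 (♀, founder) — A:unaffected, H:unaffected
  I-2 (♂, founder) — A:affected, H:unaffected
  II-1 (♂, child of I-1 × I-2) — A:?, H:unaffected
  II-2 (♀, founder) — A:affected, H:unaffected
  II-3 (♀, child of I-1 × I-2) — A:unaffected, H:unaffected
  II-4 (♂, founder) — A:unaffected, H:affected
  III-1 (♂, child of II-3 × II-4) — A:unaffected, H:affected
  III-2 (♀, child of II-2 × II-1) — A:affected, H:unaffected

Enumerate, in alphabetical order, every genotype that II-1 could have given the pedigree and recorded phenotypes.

A/I-1 un ·: AA|Aa
A/I-2 aff ·: aa
A/II-1 ? I-1×I-2: Aa|aa
A/II-2 aff ·: aa
A/II-3 un I-1×I-2: Aa
A/II-4 un ·: AA|Aa
A/III-1 un II-3×II-4: AA|Aa
A/III-2 aff II-2×II-1: aa
⇒ A over [I-1,I-2,II-1,II-2,II-3,II-4,III-1,III-2]: 12 consistent
H/I-1 un ·: HH|Hh
H/I-2 un ·: HH|Hh
H/II-1 un I-1×I-2: HH|Hh
H/II-2 un ·: HH|Hh
H/II-3 un I-1×I-2: Hh
H/II-4 aff ·: hh
H/III-1 aff II-3×II-4: hh
H/III-2 un II-2×II-1: HH|Hh
⇒ H over [I-1,I-2,II-1,II-2,II-3,II-4,III-1,III-2]: 21 consistent

II-1 ∈ {Aa HH, Aa Hh, aa HH, aa Hh}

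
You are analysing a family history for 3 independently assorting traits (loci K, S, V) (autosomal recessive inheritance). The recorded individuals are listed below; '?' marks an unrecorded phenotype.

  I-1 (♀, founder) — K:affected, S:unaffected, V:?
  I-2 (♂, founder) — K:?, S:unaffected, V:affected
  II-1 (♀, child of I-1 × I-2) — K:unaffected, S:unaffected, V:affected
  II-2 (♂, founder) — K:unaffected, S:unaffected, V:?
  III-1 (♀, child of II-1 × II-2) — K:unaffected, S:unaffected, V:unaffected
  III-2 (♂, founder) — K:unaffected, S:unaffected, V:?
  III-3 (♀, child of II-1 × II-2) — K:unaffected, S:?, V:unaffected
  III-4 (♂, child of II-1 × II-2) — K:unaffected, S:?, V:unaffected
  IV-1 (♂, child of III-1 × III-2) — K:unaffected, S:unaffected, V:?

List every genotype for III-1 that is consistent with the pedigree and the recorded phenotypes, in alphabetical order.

III-1 ∈ {KK SS Vv, KK Ss Vv, Kk SS Vv, Kk Ss Vv}

K/I-1 aff ·: kk
K/I-2 ? ·: KK|Kk
K/II-1 un I-1×I-2: Kk
K/II-2 un ·: KK|Kk
K/III-1 un II-1×II-2: KK|Kk
K/III-2 un ·: KK|Kk
K/III-3 un II-1×II-2: KK|Kk
K/III-4 un II-1×II-2: KK|Kk
K/IV-1 un III-1×III-2: KK|Kk
⇒ K over [I-1,I-2,II-1,II-2,III-1,III-2,III-3,III-4,IV-1]: 112 consistent
S/I-1 un ·: SS|Ss
S/I-2 un ·: SS|Ss
S/II-1 un I-1×I-2: SS|Ss
S/II-2 un ·: SS|Ss
S/III-1 un II-1×II-2: SS|Ss
S/III-2 un ·: SS|Ss
S/III-3 ? II-1×II-2: SS|Ss|ss
S/III-4 ? II-1×II-2: SS|Ss|ss
S/IV-1 un III-1×III-2: SS|Ss
⇒ S over [I-1,I-2,II-1,II-2,III-1,III-2,III-3,III-4,IV-1]: 397 consistent
V/I-1 ? ·: Vv|vv
V/I-2 aff ·: vv
V/II-1 aff I-1×I-2: vv
V/II-2 ? ·: VV|Vv
V/III-1 un II-1×II-2: Vv
V/III-2 ? ·: VV|Vv|vv
V/III-3 un II-1×II-2: Vv
V/III-4 un II-1×II-2: Vv
V/IV-1 ? III-1×III-2: VV|Vv|vv
⇒ V over [I-1,I-2,II-1,II-2,III-1,III-2,III-3,III-4,IV-1]: 28 consistent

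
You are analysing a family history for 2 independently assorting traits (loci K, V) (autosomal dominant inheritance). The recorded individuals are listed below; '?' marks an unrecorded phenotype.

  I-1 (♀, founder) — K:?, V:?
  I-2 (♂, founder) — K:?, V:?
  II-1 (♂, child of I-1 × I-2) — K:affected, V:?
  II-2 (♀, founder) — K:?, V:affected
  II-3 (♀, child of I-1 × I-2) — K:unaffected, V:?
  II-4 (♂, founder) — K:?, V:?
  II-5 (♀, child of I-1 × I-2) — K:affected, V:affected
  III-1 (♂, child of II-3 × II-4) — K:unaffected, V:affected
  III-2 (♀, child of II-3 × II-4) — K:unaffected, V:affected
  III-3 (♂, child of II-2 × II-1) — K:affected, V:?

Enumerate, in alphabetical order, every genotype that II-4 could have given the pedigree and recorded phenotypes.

II-4 ∈ {Kk VV, Kk Vv, Kk vv, kk VV, kk Vv, kk vv}

K/I-1 ? ·: kk|Kk
K/I-2 ? ·: kk|Kk
K/II-1 aff I-1×I-2: Kk|KK
K/II-2 ? ·: kk|Kk|KK
K/II-3 un I-1×I-2: kk
K/II-4 ? ·: kk|Kk
K/II-5 aff I-1×I-2: Kk|KK
K/III-1 un II-3×II-4: kk
K/III-2 un II-3×II-4: kk
K/III-3 aff II-2×II-1: Kk|KK
⇒ K over [I-1,I-2,II-1,II-2,II-3,II-4,II-5,III-1,III-2,III-3]: 56 consistent
V/I-1 ? ·: vv|Vv|VV
V/I-2 ? ·: vv|Vv|VV
V/II-1 ? I-1×I-2: vv|Vv|VV
V/II-2 aff ·: Vv|VV
V/II-3 ? I-1×I-2: vv|Vv|VV
V/II-4 ? ·: vv|Vv|VV
V/II-5 aff I-1×I-2: Vv|VV
V/III-1 aff II-3×II-4: Vv|VV
V/III-2 aff II-3×II-4: Vv|VV
V/III-3 ? II-2×II-1: vv|Vv|VV
⇒ V over [I-1,I-2,II-1,II-2,II-3,II-4,II-5,III-1,III-2,III-3]: 1138 consistent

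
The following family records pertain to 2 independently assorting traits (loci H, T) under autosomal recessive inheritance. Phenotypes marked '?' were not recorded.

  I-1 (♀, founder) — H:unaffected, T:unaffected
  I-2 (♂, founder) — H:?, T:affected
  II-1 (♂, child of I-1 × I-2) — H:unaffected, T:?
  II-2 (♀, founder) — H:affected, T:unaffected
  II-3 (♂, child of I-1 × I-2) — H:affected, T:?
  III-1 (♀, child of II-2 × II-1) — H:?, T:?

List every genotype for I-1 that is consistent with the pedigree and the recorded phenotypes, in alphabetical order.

I-1 ∈ {Hh TT, Hh Tt}

H/I-1 un ·: Hh
H/I-2 ? ·: Hh|hh
H/II-1 un I-1×I-2: HH|Hh
H/II-2 aff ·: hh
H/II-3 aff I-1×I-2: hh
H/III-1 ? II-2×II-1: Hh|hh
⇒ H over [I-1,I-2,II-1,II-2,II-3,III-1]: 5 consistent
T/I-1 un ·: TT|Tt
T/I-2 aff ·: tt
T/II-1 ? I-1×I-2: Tt|tt
T/II-2 un ·: TT|Tt
T/II-3 ? I-1×I-2: Tt|tt
T/III-1 ? II-2×II-1: TT|Tt|tt
⇒ T over [I-1,I-2,II-1,II-2,II-3,III-1]: 21 consistent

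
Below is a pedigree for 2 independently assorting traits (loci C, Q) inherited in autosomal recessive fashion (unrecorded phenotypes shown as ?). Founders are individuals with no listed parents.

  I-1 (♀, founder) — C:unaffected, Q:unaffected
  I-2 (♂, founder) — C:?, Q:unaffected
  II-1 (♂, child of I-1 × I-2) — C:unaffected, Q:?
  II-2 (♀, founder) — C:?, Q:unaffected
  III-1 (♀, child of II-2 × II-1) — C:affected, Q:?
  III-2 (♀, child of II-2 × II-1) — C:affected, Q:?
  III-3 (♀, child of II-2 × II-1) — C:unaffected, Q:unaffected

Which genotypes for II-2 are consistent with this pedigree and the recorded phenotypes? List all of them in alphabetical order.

II-2 ∈ {Cc QQ, Cc Qq, cc QQ, cc Qq}

C/I-1 un ·: CC|Cc
C/I-2 ? ·: CC|Cc|cc
C/II-1 un I-1×I-2: Cc
C/II-2 ? ·: Cc|cc
C/III-1 aff II-2×II-1: cc
C/III-2 aff II-2×II-1: cc
C/III-3 un II-2×II-1: CC|Cc
⇒ C over [I-1,I-2,II-1,II-2,III-1,III-2,III-3]: 15 consistent
Q/I-1 un ·: QQ|Qq
Q/I-2 un ·: QQ|Qq
Q/II-1 ? I-1×I-2: QQ|Qq|qq
Q/II-2 un ·: QQ|Qq
Q/III-1 ? II-2×II-1: QQ|Qq|qq
Q/III-2 ? II-2×II-1: QQ|Qq|qq
Q/III-3 un II-2×II-1: QQ|Qq
⇒ Q over [I-1,I-2,II-1,II-2,III-1,III-2,III-3]: 119 consistent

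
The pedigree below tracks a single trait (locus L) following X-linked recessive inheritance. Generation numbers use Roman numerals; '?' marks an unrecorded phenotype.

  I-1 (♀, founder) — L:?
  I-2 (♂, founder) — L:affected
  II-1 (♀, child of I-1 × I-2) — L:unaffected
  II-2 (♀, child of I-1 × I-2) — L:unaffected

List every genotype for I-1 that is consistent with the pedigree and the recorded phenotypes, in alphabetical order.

I-1 ∈ {X^LX^L, X^LX^l}

L/I-1 ? ·: X^LX^L|X^LX^l
L/I-2 aff ·: X^lY
L/II-1 un I-1×I-2: X^LX^l
L/II-2 un I-1×I-2: X^LX^l
⇒ L over [I-1,I-2,II-1,II-2]: 2 consistent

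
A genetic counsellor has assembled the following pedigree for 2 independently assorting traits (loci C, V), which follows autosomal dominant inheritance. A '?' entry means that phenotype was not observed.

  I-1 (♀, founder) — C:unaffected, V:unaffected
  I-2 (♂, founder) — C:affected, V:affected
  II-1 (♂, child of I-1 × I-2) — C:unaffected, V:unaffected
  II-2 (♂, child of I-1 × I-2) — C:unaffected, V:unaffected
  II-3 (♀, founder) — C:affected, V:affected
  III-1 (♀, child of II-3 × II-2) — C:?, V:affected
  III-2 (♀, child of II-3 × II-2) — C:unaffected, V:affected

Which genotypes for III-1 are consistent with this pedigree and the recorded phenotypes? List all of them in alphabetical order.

C/I-1 un ·: cc
C/I-2 aff ·: Cc
C/II-1 un I-1×I-2: cc
C/II-2 un I-1×I-2: cc
C/II-3 aff ·: Cc
C/III-1 ? II-3×II-2: cc|Cc
C/III-2 un II-3×II-2: cc
⇒ C over [I-1,I-2,II-1,II-2,II-3,III-1,III-2]: 2 consistent
V/I-1 un ·: vv
V/I-2 aff ·: Vv
V/II-1 un I-1×I-2: vv
V/II-2 un I-1×I-2: vv
V/II-3 aff ·: Vv|VV
V/III-1 aff II-3×II-2: Vv
V/III-2 aff II-3×II-2: Vv
⇒ V over [I-1,I-2,II-1,II-2,II-3,III-1,III-2]: 2 consistent

III-1 ∈ {Cc Vv, cc Vv}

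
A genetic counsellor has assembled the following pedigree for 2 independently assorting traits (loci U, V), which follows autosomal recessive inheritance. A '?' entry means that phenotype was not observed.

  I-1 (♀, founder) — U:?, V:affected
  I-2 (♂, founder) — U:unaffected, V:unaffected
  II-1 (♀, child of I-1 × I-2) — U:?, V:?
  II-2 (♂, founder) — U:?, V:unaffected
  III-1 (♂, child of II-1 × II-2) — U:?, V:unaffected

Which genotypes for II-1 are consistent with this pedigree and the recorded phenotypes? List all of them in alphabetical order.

U/I-1 ? ·: UU|Uu|uu
U/I-2 un ·: UU|Uu
U/II-1 ? I-1×I-2: UU|Uu|uu
U/II-2 ? ·: UU|Uu|uu
U/III-1 ? II-1×II-2: UU|Uu|uu
⇒ U over [I-1,I-2,II-1,II-2,III-1]: 59 consistent
V/I-1 aff ·: vv
V/I-2 un ·: VV|Vv
V/II-1 ? I-1×I-2: Vv|vv
V/II-2 un ·: VV|Vv
V/III-1 un II-1×II-2: VV|Vv
⇒ V over [I-1,I-2,II-1,II-2,III-1]: 10 consistent

II-1 ∈ {UU Vv, UU vv, Uu Vv, Uu vv, uu Vv, uu vv}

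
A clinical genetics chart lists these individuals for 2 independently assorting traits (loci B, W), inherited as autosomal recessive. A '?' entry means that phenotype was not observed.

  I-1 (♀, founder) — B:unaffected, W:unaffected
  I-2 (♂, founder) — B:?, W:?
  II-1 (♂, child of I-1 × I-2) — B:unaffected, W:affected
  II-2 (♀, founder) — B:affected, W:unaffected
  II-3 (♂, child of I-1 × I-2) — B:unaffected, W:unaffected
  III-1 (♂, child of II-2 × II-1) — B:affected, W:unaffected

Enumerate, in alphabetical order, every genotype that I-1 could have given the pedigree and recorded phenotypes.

I-1 ∈ {BB Ww, Bb Ww}

B/I-1 un ·: BB|Bb
B/I-2 ? ·: BB|Bb|bb
B/II-1 un I-1×I-2: Bb
B/II-2 aff ·: bb
B/II-3 un I-1×I-2: BB|Bb
B/III-1 aff II-2×II-1: bb
⇒ B over [I-1,I-2,II-1,II-2,II-3,III-1]: 8 consistent
W/I-1 un ·: Ww
W/I-2 ? ·: Ww|ww
W/II-1 aff I-1×I-2: ww
W/II-2 un ·: WW|Ww
W/II-3 un I-1×I-2: WW|Ww
W/III-1 un II-2×II-1: Ww
⇒ W over [I-1,I-2,II-1,II-2,II-3,III-1]: 6 consistent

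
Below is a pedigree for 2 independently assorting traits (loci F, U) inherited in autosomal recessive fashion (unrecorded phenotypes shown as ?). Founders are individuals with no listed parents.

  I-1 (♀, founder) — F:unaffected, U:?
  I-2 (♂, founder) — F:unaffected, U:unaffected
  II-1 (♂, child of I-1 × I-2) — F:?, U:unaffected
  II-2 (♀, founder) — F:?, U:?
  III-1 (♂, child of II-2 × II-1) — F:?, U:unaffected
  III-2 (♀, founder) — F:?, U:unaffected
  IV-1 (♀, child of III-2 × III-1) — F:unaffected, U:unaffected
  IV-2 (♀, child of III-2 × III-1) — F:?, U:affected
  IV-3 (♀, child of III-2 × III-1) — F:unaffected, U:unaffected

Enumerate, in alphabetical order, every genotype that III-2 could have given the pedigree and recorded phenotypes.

III-2 ∈ {FF Uu, Ff Uu, ff Uu}

F/I-1 un ·: FF|Ff
F/I-2 un ·: FF|Ff
F/II-1 ? I-1×I-2: FF|Ff|ff
F/II-2 ? ·: FF|Ff|ff
F/III-1 ? II-2×II-1: FF|Ff|ff
F/III-2 ? ·: FF|Ff|ff
F/IV-1 un III-2×III-1: FF|Ff
F/IV-2 ? III-2×III-1: FF|Ff|ff
F/IV-3 un III-2×III-1: FF|Ff
⇒ F over [I-1,I-2,II-1,II-2,III-1,III-2,IV-1,IV-2,IV-3]: 582 consistent
U/I-1 ? ·: UU|Uu|uu
U/I-2 un ·: UU|Uu
U/II-1 un I-1×I-2: UU|Uu
U/II-2 ? ·: UU|Uu|uu
U/III-1 un II-2×II-1: Uu
U/III-2 un ·: Uu
U/IV-1 un III-2×III-1: UU|Uu
U/IV-2 aff III-2×III-1: uu
U/IV-3 un III-2×III-1: UU|Uu
⇒ U over [I-1,I-2,II-1,II-2,III-1,III-2,IV-1,IV-2,IV-3]: 92 consistent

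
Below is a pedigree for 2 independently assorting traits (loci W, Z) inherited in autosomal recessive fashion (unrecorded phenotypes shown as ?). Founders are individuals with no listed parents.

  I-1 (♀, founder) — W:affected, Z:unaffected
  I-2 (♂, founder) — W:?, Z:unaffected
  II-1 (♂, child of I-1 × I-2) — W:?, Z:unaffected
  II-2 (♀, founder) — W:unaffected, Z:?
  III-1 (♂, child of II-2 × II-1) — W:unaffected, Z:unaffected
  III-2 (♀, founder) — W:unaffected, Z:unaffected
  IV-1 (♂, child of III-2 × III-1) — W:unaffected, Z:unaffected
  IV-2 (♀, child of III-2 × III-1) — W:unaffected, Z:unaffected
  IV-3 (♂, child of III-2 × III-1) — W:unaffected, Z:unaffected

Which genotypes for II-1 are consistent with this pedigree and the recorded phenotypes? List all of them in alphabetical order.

W/I-1 aff ·: ww
W/I-2 ? ·: WW|Ww|ww
W/II-1 ? I-1×I-2: Ww|ww
W/II-2 un ·: WW|Ww
W/III-1 un II-2×II-1: WW|Ww
W/III-2 un ·: WW|Ww
W/IV-1 un III-2×III-1: WW|Ww
W/IV-2 un III-2×III-1: WW|Ww
W/IV-3 un III-2×III-1: WW|Ww
⇒ W over [I-1,I-2,II-1,II-2,III-1,III-2,IV-1,IV-2,IV-3]: 164 consistent
Z/I-1 un ·: ZZ|Zz
Z/I-2 un ·: ZZ|Zz
Z/II-1 un I-1×I-2: ZZ|Zz
Z/II-2 ? ·: ZZ|Zz|zz
Z/III-1 un II-2×II-1: ZZ|Zz
Z/III-2 un ·: ZZ|Zz
Z/IV-1 un III-2×III-1: ZZ|Zz
Z/IV-2 un III-2×III-1: ZZ|Zz
Z/IV-3 un III-2×III-1: ZZ|Zz
⇒ Z over [I-1,I-2,II-1,II-2,III-1,III-2,IV-1,IV-2,IV-3]: 398 consistent

II-1 ∈ {Ww ZZ, Ww Zz, ww ZZ, ww Zz}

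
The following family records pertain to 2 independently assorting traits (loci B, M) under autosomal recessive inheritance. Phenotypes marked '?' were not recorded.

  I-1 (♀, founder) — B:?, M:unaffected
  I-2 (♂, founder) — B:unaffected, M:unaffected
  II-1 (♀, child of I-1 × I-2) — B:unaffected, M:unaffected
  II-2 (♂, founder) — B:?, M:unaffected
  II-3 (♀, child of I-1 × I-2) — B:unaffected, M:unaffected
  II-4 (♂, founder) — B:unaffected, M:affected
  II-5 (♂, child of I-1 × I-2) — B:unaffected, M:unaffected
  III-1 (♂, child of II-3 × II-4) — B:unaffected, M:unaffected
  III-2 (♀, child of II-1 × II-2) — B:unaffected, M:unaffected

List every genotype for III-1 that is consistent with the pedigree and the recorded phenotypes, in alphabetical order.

III-1 ∈ {BB Mm, Bb Mm}

B/I-1 ? ·: BB|Bb|bb
B/I-2 un ·: BB|Bb
B/II-1 un I-1×I-2: BB|Bb
B/II-2 ? ·: BB|Bb|bb
B/II-3 un I-1×I-2: BB|Bb
B/II-4 un ·: BB|Bb
B/II-5 un I-1×I-2: BB|Bb
B/III-1 un II-3×II-4: BB|Bb
B/III-2 un II-1×II-2: BB|Bb
⇒ B over [I-1,I-2,II-1,II-2,II-3,II-4,II-5,III-1,III-2]: 430 consistent
M/I-1 un ·: MM|Mm
M/I-2 un ·: MM|Mm
M/II-1 un I-1×I-2: MM|Mm
M/II-2 un ·: MM|Mm
M/II-3 un I-1×I-2: MM|Mm
M/II-4 aff ·: mm
M/II-5 un I-1×I-2: MM|Mm
M/III-1 un II-3×II-4: Mm
M/III-2 un II-1×II-2: MM|Mm
⇒ M over [I-1,I-2,II-1,II-2,II-3,II-4,II-5,III-1,III-2]: 87 consistent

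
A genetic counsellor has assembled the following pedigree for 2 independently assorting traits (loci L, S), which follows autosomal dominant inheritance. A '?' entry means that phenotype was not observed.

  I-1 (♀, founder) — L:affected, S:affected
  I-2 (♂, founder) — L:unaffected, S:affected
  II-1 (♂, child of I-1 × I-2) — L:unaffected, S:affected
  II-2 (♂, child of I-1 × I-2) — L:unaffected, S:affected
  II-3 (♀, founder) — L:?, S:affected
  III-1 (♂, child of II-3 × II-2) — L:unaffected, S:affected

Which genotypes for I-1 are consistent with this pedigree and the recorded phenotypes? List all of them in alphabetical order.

I-1 ∈ {Ll SS, Ll Ss}

L/I-1 aff ·: Ll
L/I-2 un ·: ll
L/II-1 un I-1×I-2: ll
L/II-2 un I-1×I-2: ll
L/II-3 ? ·: ll|Ll
L/III-1 un II-3×II-2: ll
⇒ L over [I-1,I-2,II-1,II-2,II-3,III-1]: 2 consistent
S/I-1 aff ·: Ss|SS
S/I-2 aff ·: Ss|SS
S/II-1 aff I-1×I-2: Ss|SS
S/II-2 aff I-1×I-2: Ss|SS
S/II-3 aff ·: Ss|SS
S/III-1 aff II-3×II-2: Ss|SS
⇒ S over [I-1,I-2,II-1,II-2,II-3,III-1]: 45 consistent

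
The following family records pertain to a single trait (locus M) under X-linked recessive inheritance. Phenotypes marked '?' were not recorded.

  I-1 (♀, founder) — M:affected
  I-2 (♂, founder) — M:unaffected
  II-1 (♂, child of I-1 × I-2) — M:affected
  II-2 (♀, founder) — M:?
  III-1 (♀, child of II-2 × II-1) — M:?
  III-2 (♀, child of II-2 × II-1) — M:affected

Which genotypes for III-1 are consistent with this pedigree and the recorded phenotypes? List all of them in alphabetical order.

M/I-1 aff ·: X^mX^m
M/I-2 un ·: X^MY
M/II-1 aff I-1×I-2: X^mY
M/II-2 ? ·: X^MX^m|X^mX^m
M/III-1 ? II-2×II-1: X^MX^m|X^mX^m
M/III-2 aff II-2×II-1: X^mX^m
⇒ M over [I-1,I-2,II-1,II-2,III-1,III-2]: 3 consistent

III-1 ∈ {X^MX^m, X^mX^m}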